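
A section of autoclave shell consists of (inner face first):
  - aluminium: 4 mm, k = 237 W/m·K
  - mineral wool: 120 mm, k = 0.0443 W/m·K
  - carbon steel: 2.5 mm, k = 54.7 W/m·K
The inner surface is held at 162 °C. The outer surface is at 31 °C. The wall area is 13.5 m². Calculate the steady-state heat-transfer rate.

Model the wall as resistances in series:
R_aluminium = L/(kA) = 0.004/(237×13.5) = 1.25×10^-6 K/W
R_mineral wool = L/(kA) = 0.12/(0.0443×13.5) = 0.2007 K/W
R_carbon steel = L/(kA) = 0.0025/(54.7×13.5) = 3.385×10^-6 K/W
R_total = 0.2007 K/W
Q = ΔT / R_total = 131 / 0.2007

Q ≈ 653 W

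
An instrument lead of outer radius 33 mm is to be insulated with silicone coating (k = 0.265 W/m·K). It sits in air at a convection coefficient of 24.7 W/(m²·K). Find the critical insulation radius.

r_cr ≈ 10.7 mm

For a cylinder r_cr = k/h = 0.265/24.7
r_cr = 10.7 mm; since the bare radius (33 mm) is above r_cr, any added insulation will reduce heat loss.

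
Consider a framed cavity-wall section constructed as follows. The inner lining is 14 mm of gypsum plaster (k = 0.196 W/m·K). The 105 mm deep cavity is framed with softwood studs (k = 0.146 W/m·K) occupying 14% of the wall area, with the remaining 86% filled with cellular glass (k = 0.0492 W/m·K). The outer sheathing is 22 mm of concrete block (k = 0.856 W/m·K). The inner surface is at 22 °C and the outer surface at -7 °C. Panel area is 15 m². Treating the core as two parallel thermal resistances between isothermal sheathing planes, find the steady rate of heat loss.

Sheathing layers in series; stud and cavity paths in parallel between them.
R_inner = 0.014/(0.196×15) = 0.004762 K/W
R_stud  = 0.105/(0.146×0.14×15) = 0.3425 K/W
R_cav   = 0.105/(0.0492×0.86×15) = 0.1654 K/W
1/R_core = 1/R_stud + 1/R_cav → R_core = 0.1116 K/W
R_outer = 0.022/(0.856×15) = 0.001713 K/W
R_total = 0.118 K/W
Q = ΔT/R_total = 29/0.118

Q ≈ 246 W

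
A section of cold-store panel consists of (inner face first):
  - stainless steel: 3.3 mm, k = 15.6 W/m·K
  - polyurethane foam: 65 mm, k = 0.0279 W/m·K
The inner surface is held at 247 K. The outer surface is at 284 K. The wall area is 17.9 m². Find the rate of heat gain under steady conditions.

Q ≈ 284 W

Thermal resistances in series:
R_stainless steel = L/(kA) = 0.0033/(15.6×17.9) = 1.182×10^-5 K/W
R_polyurethane foam = L/(kA) = 0.065/(0.0279×17.9) = 0.1302 K/W
R_total = 0.1302 K/W
Q = ΔT / R_total = 37 / 0.1302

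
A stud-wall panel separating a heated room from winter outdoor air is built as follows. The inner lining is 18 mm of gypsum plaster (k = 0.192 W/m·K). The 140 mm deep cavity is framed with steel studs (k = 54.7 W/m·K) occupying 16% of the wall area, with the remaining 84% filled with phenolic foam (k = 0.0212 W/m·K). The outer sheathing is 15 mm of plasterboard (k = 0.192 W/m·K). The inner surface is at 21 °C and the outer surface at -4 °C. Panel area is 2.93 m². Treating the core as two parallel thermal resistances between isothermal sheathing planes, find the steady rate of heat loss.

Sheathing layers in series; stud and cavity paths in parallel between them.
R_inner = 0.018/(0.192×2.93) = 0.032 K/W
R_stud  = 0.14/(54.7×0.16×2.93) = 0.00546 K/W
R_cav   = 0.14/(0.0212×0.84×2.93) = 2.683 K/W
1/R_core = 1/R_stud + 1/R_cav → R_core = 0.005448 K/W
R_outer = 0.015/(0.192×2.93) = 0.02666 K/W
R_total = 0.06411 K/W
Q = ΔT/R_total = 25/0.06411

Q ≈ 390 W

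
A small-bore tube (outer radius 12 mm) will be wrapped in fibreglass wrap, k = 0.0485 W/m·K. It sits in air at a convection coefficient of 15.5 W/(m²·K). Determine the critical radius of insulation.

r_cr ≈ 3.13 mm

For a cylinder r_cr = k/h = 0.0485/15.5
r_cr = 3.13 mm; since the bare radius (12 mm) is above r_cr, any added insulation will reduce heat loss.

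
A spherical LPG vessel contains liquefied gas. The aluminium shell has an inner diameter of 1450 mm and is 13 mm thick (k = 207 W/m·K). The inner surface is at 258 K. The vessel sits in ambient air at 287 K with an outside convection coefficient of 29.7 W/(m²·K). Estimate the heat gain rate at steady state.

Radial (spherical) resistances in series:
R_aluminium shell = (1/0.725 − 1/0.738)/(4π×207) = 9.34×10^-6 K/W
R_outer film = 1/(h·4πr_o²) = 1/(29.7×4π×0.738²) = 0.004919 K/W
R_total = 0.004929 K/W
Q = ΔT/R_total = 29/0.004929

Q ≈ 5880 W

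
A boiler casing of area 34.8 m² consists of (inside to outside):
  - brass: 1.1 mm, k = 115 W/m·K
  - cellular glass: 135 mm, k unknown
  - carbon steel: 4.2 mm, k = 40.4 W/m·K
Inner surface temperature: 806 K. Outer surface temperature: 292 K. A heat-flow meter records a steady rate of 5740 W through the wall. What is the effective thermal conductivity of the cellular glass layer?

Using the resistance-network approach (series):
R_brass = L/(kA) = 0.0011/(115×34.8) = 2.749×10^-7 K/W
R_carbon steel = L/(kA) = 0.0042/(40.4×34.8) = 2.987×10^-6 K/W
Sum of known resistances R_other = 3.262×10^-6 K/W
Total R = ΔT/Q = 514/5740 = 0.08955 K/W
R_cellular glass = R_total − R_other = 0.08954 K/W
k = L/(R·A) = 0.135/(0.08954×34.8)

k ≈ 0.0433 W/(m·K)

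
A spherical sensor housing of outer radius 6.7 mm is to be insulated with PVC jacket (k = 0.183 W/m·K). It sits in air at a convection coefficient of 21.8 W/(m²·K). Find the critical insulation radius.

r_cr ≈ 16.8 mm

For a sphere r_cr = 2k/h = 2×0.183/21.8
r_cr = 16.8 mm; since the bare radius (6.7 mm) is below r_cr, adding a thin layer of insulation will *increase* heat loss.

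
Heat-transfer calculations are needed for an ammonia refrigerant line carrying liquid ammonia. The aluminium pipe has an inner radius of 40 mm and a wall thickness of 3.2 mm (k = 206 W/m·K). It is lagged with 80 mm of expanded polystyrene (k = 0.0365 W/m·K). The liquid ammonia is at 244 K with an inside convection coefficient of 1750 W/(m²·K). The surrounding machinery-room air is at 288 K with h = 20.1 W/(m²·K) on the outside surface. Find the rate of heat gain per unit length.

q′ ≈ 9.49 W/m

For a radial system each layer contributes R = ln(r_out/r_in)/(2πkL); films add R = 1/(hA).
R_inner film = 1/(h_i·2πr₁L) = 1/(1750×2π×0.04×1) = 0.002274 K/W
R_aluminium pipe wall = ln(43.2/40)/(2π×206×1) = 5.946×10^-5 K/W
R_expanded polystyrene = ln(123.2/43.2)/(2π×0.0365×1) = 4.57 K/W
R_outer film = 1/(h_o·2πr_oL) = 1/(20.1×2π×0.1232×1) = 0.06427 K/W
R_total = 4.636 K/W
Q = ΔT/R_total = 44/4.636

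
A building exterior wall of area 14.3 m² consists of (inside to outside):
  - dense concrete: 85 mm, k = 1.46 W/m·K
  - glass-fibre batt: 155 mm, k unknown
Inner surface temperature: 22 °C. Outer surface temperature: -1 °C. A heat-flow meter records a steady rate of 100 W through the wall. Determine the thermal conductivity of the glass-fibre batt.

Model the wall as resistances in series:
R_dense concrete = L/(kA) = 0.085/(1.46×14.3) = 0.004071 K/W
Sum of known resistances R_other = 0.004071 K/W
Total R = ΔT/Q = 23/100 = 0.23 K/W
R_glass-fibre batt = R_total − R_other = 0.2259 K/W
k = L/(R·A) = 0.155/(0.2259×14.3)

k ≈ 0.048 W/(m·K)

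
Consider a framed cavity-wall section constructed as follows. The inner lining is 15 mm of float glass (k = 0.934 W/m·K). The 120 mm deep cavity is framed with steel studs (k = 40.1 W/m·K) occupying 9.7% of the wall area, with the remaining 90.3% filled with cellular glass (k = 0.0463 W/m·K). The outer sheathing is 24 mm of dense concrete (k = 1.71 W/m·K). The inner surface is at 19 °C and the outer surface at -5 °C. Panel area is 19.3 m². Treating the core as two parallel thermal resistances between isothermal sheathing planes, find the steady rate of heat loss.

Sheathing layers in series; stud and cavity paths in parallel between them.
R_inner = 0.015/(0.934×19.3) = 8.321×10^-4 K/W
R_stud  = 0.12/(40.1×0.097×19.3) = 0.001598 K/W
R_cav   = 0.12/(0.0463×0.903×19.3) = 0.1487 K/W
1/R_core = 1/R_stud + 1/R_cav → R_core = 0.001581 K/W
R_outer = 0.024/(1.71×19.3) = 7.272×10^-4 K/W
R_total = 0.003141 K/W
Q = ΔT/R_total = 24/0.003141

Q ≈ 7640 W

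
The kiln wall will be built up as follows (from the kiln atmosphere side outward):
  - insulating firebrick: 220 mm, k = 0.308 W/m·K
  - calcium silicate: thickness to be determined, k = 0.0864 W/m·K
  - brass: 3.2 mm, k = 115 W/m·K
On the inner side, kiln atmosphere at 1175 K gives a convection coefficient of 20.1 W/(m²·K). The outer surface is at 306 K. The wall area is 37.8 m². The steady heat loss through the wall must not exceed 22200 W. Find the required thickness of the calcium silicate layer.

L ≈ 61.8 mm

Using the resistance-network approach (series):
R_inner film = 1/(h_i·A) = 1/(20.1×37.8) = 0.001316 K/W
R_insulating firebrick = L/(kA) = 0.22/(0.308×37.8) = 0.0189 K/W
R_brass = L/(kA) = 0.0032/(115×37.8) = 7.361×10^-7 K/W
Sum of the known resistances R_other = 0.02021 K/W
Required total resistance R_tot = ΔT/Q_allow = 869/22200 = 0.03914 K/W
R_calcium silicate = R_tot − R_other = 0.01893 K/W
L = R·k·A = 0.01893×0.0864×37.8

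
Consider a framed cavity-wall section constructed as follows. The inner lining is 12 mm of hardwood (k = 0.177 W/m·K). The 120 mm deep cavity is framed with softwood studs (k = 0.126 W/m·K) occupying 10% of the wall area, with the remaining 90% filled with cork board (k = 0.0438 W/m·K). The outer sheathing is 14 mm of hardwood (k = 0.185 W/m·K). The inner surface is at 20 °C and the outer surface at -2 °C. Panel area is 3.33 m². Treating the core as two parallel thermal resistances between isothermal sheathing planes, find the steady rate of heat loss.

Sheathing layers in series; stud and cavity paths in parallel between them.
R_inner = 0.012/(0.177×3.33) = 0.02036 K/W
R_stud  = 0.12/(0.126×0.1×3.33) = 2.86 K/W
R_cav   = 0.12/(0.0438×0.9×3.33) = 0.9142 K/W
1/R_core = 1/R_stud + 1/R_cav → R_core = 0.6927 K/W
R_outer = 0.014/(0.185×3.33) = 0.02273 K/W
R_total = 0.7358 K/W
Q = ΔT/R_total = 22/0.7358

Q ≈ 29.9 W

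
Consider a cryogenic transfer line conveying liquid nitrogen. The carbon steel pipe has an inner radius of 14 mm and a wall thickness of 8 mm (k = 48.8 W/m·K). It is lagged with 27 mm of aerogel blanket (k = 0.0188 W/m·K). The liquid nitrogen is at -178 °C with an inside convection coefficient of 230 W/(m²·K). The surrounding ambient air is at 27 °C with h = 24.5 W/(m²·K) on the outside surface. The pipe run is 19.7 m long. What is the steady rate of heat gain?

Q ≈ 580 W

For a radial system each layer contributes R = ln(r_out/r_in)/(2πkL); films add R = 1/(hA).
R_inner film = 1/(h_i·2πr₁L) = 1/(230×2π×0.014×19.7) = 0.002509 K/W
R_carbon steel pipe wall = ln(22/14)/(2π×48.8×19.7) = 7.483×10^-5 K/W
R_aerogel blanket = ln(49/22)/(2π×0.0188×19.7) = 0.3441 K/W
R_outer film = 1/(h_o·2πr_oL) = 1/(24.5×2π×0.049×19.7) = 0.00673 K/W
R_total = 0.3534 K/W
Q = ΔT/R_total = 205/0.3534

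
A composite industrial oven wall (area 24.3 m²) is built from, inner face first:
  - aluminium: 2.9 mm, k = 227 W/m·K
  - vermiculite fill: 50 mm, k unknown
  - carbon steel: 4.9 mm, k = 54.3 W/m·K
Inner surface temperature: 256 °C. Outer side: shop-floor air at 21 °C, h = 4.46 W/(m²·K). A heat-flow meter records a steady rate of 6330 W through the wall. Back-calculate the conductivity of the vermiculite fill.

k ≈ 0.0738 W/(m·K)

Model the wall as resistances in series:
R_aluminium = L/(kA) = 0.0029/(227×24.3) = 5.257×10^-7 K/W
R_carbon steel = L/(kA) = 0.0049/(54.3×24.3) = 3.714×10^-6 K/W
R_outer film = 1/(h_o·A) = 1/(4.46×24.3) = 0.009227 K/W
Sum of known resistances R_other = 0.009231 K/W
Total R = ΔT/Q = 235/6330 = 0.03712 K/W
R_vermiculite fill = R_total − R_other = 0.02789 K/W
k = L/(R·A) = 0.05/(0.02789×24.3)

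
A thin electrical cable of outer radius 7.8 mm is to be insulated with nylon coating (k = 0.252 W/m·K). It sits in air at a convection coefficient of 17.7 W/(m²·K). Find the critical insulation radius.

r_cr ≈ 14.2 mm

For a cylinder r_cr = k/h = 0.252/17.7
r_cr = 14.2 mm; since the bare radius (7.8 mm) is below r_cr, adding a thin layer of insulation will *increase* heat loss.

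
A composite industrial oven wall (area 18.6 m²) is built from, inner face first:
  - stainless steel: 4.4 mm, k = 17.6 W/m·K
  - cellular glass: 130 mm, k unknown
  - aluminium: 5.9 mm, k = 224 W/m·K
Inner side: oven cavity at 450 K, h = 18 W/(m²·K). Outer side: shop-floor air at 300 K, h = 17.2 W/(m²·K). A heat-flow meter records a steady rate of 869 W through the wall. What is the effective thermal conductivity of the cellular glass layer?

k ≈ 0.042 W/(m·K)

Model the wall as resistances in series:
R_inner film = 1/(h_i·A) = 1/(18×18.6) = 0.002987 K/W
R_stainless steel = L/(kA) = 0.0044/(17.6×18.6) = 1.344×10^-5 K/W
R_aluminium = L/(kA) = 0.0059/(224×18.6) = 1.416×10^-6 K/W
R_outer film = 1/(h_o·A) = 1/(17.2×18.6) = 0.003126 K/W
Sum of known resistances R_other = 0.006127 K/W
Total R = ΔT/Q = 150/869 = 0.1726 K/W
R_cellular glass = R_total − R_other = 0.1665 K/W
k = L/(R·A) = 0.13/(0.1665×18.6)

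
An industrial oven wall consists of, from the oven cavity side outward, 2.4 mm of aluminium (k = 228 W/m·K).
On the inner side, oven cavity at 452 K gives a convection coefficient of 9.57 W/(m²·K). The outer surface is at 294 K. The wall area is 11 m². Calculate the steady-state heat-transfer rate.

Treating each layer as a thermal resistance in series:
R_inner film = 1/(h_i·A) = 1/(9.57×11) = 0.009499 K/W
R_aluminium = L/(kA) = 0.0024/(228×11) = 9.569×10^-7 K/W
R_total = 0.0095 K/W
Q = ΔT / R_total = 158 / 0.0095

Q ≈ 16600 W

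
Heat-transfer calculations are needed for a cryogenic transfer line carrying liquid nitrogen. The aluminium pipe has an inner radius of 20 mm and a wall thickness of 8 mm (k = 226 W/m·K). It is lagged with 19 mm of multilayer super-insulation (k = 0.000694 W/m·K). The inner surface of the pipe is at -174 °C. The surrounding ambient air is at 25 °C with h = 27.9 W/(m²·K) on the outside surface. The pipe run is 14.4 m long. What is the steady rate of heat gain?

Q ≈ 24.1 W

For a radial system each layer contributes R = ln(r_out/r_in)/(2πkL); films add R = 1/(hA).
R_aluminium pipe wall = ln(28/20)/(2π×226×14.4) = 1.646×10^-5 K/W
R_multilayer super-insulation = ln(47/28)/(2π×0.000694×14.4) = 8.249 K/W
R_outer film = 1/(h_o·2πr_oL) = 1/(27.9×2π×0.047×14.4) = 0.008429 K/W
R_total = 8.257 K/W
Q = ΔT/R_total = 199/8.257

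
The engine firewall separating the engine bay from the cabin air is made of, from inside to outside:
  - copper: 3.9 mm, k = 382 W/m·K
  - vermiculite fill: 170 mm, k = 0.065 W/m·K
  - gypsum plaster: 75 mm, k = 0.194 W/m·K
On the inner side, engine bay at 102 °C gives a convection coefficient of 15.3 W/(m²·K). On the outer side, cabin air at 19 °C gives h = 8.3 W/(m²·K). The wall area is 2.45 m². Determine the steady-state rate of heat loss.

Treating each layer as a thermal resistance in series:
R_inner film = 1/(h_i·A) = 1/(15.3×2.45) = 0.02668 K/W
R_copper = L/(kA) = 0.0039/(382×2.45) = 4.167×10^-6 K/W
R_vermiculite fill = L/(kA) = 0.17/(0.065×2.45) = 1.068 K/W
R_gypsum plaster = L/(kA) = 0.075/(0.194×2.45) = 0.1578 K/W
R_outer film = 1/(h_o·A) = 1/(8.3×2.45) = 0.04918 K/W
R_total = 1.301 K/W
Q = ΔT / R_total = 83 / 1.301

Q ≈ 63.8 W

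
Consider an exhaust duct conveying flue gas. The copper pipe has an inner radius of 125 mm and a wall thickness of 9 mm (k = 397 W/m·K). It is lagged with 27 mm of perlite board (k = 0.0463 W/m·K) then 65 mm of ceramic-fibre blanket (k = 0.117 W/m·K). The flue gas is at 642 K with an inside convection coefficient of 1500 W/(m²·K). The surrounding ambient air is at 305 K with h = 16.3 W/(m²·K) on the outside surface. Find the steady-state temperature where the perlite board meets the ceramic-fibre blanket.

Radial resistances (cylindrical: R_cond = ln(r_o/r_i)/(2πkL), R_conv = 1/(h·2πrL)):
R_inner film = 1/(h_i·2πr₁L) = 1/(1500×2π×0.125×1) = 8.488×10^-4 K/W
R_copper pipe wall = ln(134/125)/(2π×397×1) = 2.787×10^-5 K/W
R_perlite board = ln(161/134)/(2π×0.0463×1) = 0.631 K/W
R_ceramic-fibre blanket = ln(226/161)/(2π×0.117×1) = 0.4613 K/W
R_outer film = 1/(h_o·2πr_oL) = 1/(16.3×2π×0.226×1) = 0.0432 K/W
R_total = 1.136 K/W
Q = ΔT/R_total = 337/1.136
Q = 297 W/m
T_interface = T_inner − Q·ΣR(inner→interface) = 642 − 297×0.6319

T ≈ 455 K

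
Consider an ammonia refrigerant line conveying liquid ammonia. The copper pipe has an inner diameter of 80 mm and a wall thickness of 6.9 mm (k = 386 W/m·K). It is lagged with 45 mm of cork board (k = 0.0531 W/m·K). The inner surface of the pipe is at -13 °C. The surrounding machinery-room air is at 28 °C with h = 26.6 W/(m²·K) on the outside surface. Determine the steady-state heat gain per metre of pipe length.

Per-layer cylindrical resistances, series-summed:
R_copper pipe wall = ln(46.9/40)/(2π×386×1) = 6.562×10^-5 K/W
R_cork board = ln(91.9/46.9)/(2π×0.0531×1) = 2.016 K/W
R_outer film = 1/(h_o·2πr_oL) = 1/(26.6×2π×0.0919×1) = 0.06511 K/W
R_total = 2.081 K/W
Q = ΔT/R_total = 41/2.081

q′ ≈ 19.7 W/m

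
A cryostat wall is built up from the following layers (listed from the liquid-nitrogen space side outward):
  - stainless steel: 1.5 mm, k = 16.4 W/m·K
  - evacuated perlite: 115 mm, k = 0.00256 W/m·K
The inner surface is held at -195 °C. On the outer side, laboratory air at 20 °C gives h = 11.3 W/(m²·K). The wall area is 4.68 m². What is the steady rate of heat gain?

Q ≈ 22.4 W

Series thermal resistances:
R_stainless steel = L/(kA) = 0.0015/(16.4×4.68) = 1.954×10^-5 K/W
R_evacuated perlite = L/(kA) = 0.115/(0.00256×4.68) = 9.599 K/W
R_outer film = 1/(h_o·A) = 1/(11.3×4.68) = 0.01891 K/W
R_total = 9.618 K/W
Q = ΔT / R_total = 215 / 9.618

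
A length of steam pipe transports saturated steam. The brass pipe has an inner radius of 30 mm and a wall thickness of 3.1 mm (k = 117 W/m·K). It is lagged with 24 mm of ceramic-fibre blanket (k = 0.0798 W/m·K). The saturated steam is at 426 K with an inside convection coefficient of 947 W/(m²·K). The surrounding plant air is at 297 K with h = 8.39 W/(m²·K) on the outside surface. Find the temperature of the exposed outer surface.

For a radial system each layer contributes R = ln(r_out/r_in)/(2πkL); films add R = 1/(hA).
R_inner film = 1/(h_i·2πr₁L) = 1/(947×2π×0.03×1) = 0.005602 K/W
R_brass pipe wall = ln(33.1/30)/(2π×117×1) = 1.338×10^-4 K/W
R_ceramic-fibre blanket = ln(57.1/33.1)/(2π×0.0798×1) = 1.088 K/W
R_outer film = 1/(h_o·2πr_oL) = 1/(8.39×2π×0.0571×1) = 0.3322 K/W
R_total = 1.425 K/W
Q = ΔT/R_total = 129/1.425
Q = 90.5 W/m
T_interface = T_inner − Q·ΣR(inner→interface) = 426 − 90.5×1.093

T ≈ 327 K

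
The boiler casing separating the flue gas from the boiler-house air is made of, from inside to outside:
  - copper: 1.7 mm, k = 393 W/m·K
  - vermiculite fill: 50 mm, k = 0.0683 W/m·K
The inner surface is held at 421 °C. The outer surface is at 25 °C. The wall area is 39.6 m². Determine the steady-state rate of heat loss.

Q ≈ 21400 W

Using the resistance-network approach (series):
R_copper = L/(kA) = 0.0017/(393×39.6) = 1.092×10^-7 K/W
R_vermiculite fill = L/(kA) = 0.05/(0.0683×39.6) = 0.01849 K/W
R_total = 0.01849 K/W
Q = ΔT / R_total = 396 / 0.01849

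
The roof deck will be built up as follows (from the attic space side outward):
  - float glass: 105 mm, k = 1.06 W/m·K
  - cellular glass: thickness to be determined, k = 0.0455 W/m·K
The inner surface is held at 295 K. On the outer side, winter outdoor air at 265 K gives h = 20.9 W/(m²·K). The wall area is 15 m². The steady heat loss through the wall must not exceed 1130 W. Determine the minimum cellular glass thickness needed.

Model the wall as resistances in series:
R_float glass = L/(kA) = 0.105/(1.06×15) = 0.006604 K/W
R_outer film = 1/(h_o·A) = 1/(20.9×15) = 0.00319 K/W
Sum of the known resistances R_other = 0.009794 K/W
Required total resistance R_tot = ΔT/Q_allow = 30/1130 = 0.02655 K/W
R_cellular glass = R_tot − R_other = 0.01676 K/W
L = R·k·A = 0.01676×0.0455×15

L ≈ 11.4 mm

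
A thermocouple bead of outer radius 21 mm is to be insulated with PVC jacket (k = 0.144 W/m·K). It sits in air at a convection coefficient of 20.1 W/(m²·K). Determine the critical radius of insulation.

r_cr ≈ 14.3 mm

For a sphere r_cr = 2k/h = 2×0.144/20.1
r_cr = 14.3 mm; since the bare radius (21 mm) is above r_cr, any added insulation will reduce heat loss.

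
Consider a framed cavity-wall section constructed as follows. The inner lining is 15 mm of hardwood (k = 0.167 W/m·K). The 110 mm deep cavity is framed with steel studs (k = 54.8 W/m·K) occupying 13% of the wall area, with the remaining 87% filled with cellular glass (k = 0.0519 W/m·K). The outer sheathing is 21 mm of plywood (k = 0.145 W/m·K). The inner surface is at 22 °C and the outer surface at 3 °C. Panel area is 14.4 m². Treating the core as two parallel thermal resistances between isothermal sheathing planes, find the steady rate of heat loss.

Sheathing layers in series; stud and cavity paths in parallel between them.
R_inner = 0.015/(0.167×14.4) = 0.006238 K/W
R_stud  = 0.11/(54.8×0.13×14.4) = 0.001072 K/W
R_cav   = 0.11/(0.0519×0.87×14.4) = 0.1692 K/W
1/R_core = 1/R_stud + 1/R_cav → R_core = 0.001066 K/W
R_outer = 0.021/(0.145×14.4) = 0.01006 K/W
R_total = 0.01736 K/W
Q = ΔT/R_total = 19/0.01736

Q ≈ 1090 W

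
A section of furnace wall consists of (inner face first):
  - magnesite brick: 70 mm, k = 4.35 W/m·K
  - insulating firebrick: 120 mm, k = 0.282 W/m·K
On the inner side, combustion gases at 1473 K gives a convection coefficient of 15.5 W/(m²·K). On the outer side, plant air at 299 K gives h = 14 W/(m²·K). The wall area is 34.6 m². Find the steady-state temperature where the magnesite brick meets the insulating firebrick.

T ≈ 1310 K

Thermal resistances in series:
R_inner film = 1/(h_i·A) = 1/(15.5×34.6) = 0.001865 K/W
R_magnesite brick = L/(kA) = 0.07/(4.35×34.6) = 4.651×10^-4 K/W
R_insulating firebrick = L/(kA) = 0.12/(0.282×34.6) = 0.0123 K/W
R_outer film = 1/(h_o·A) = 1/(14×34.6) = 0.002064 K/W
R_total = 0.01669 K/W;  Q = ΔT/R_total = 1174/0.01669 = 70330 W
T_interface = T_inner − Q·ΣR(inner→interface) = 1473 − 70300×0.00233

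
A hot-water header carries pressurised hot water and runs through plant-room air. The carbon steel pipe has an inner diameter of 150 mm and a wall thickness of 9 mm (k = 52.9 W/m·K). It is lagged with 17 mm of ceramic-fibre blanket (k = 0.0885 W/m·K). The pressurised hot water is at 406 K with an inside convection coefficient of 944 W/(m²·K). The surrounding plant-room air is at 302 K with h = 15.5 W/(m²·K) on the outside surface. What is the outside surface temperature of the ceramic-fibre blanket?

T ≈ 326 K

For a radial system each layer contributes R = ln(r_out/r_in)/(2πkL); films add R = 1/(hA).
R_inner film = 1/(h_i·2πr₁L) = 1/(944×2π×0.075×1) = 0.002248 K/W
R_carbon steel pipe wall = ln(84/75)/(2π×52.9×1) = 3.41×10^-4 K/W
R_ceramic-fibre blanket = ln(101/84)/(2π×0.0885×1) = 0.3314 K/W
R_outer film = 1/(h_o·2πr_oL) = 1/(15.5×2π×0.101×1) = 0.1017 K/W
R_total = 0.4357 K/W
Q = ΔT/R_total = 104/0.4357
Q = 239 W/m
T_interface = T_inner − Q·ΣR(inner→interface) = 406 − 239×0.334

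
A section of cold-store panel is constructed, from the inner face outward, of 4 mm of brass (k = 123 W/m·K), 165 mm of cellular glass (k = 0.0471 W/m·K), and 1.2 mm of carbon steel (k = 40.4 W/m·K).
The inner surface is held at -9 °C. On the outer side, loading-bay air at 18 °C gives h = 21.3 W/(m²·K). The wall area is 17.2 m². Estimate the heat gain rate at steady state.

Q ≈ 131 W

Treating each layer as a thermal resistance in series:
R_brass = L/(kA) = 0.004/(123×17.2) = 1.891×10^-6 K/W
R_cellular glass = L/(kA) = 0.165/(0.0471×17.2) = 0.2037 K/W
R_carbon steel = L/(kA) = 0.0012/(40.4×17.2) = 1.727×10^-6 K/W
R_outer film = 1/(h_o·A) = 1/(21.3×17.2) = 0.00273 K/W
R_total = 0.2064 K/W
Q = ΔT / R_total = 27 / 0.2064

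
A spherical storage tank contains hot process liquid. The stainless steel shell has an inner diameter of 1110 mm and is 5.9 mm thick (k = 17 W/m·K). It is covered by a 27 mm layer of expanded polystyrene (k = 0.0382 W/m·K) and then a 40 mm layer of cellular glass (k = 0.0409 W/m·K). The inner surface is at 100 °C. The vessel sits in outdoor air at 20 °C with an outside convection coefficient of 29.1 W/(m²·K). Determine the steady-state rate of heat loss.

Q ≈ 206 W

Each spherical layer contributes R = (1/r_i − 1/r_o)/(4πk):
R_stainless steel shell = (1/0.555 − 1/0.5609)/(4π×17) = 8.872×10^-5 K/W
R_expanded polystyrene = (1/0.5609 − 1/0.5879)/(4π×0.0382) = 0.1706 K/W
R_cellular glass = (1/0.5879 − 1/0.6279)/(4π×0.0409) = 0.2108 K/W
R_outer film = 1/(h·4πr_o²) = 1/(29.1×4π×0.6279²) = 0.006936 K/W
R_total = 0.3884 K/W
Q = ΔT/R_total = 80/0.3884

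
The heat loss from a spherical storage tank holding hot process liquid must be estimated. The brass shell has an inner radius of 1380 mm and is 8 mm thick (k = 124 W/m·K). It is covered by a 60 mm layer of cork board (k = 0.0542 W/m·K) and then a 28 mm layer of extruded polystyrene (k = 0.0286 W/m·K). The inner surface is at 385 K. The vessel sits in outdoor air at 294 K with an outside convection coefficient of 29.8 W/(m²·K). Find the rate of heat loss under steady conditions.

Spherical conduction: R = (1/r_in − 1/r_out)/(4πk) per layer; series-sum.
R_brass shell = (1/1.38 − 1/1.388)/(4π×124) = 2.68×10^-6 K/W
R_cork board = (1/1.388 − 1/1.448)/(4π×0.0542) = 0.04383 K/W
R_extruded polystyrene = (1/1.448 − 1/1.476)/(4π×0.0286) = 0.03645 K/W
R_outer film = 1/(h·4πr_o²) = 1/(29.8×4π×1.476²) = 0.001226 K/W
R_total = 0.08151 K/W
Q = ΔT/R_total = 91/0.08151

Q ≈ 1120 W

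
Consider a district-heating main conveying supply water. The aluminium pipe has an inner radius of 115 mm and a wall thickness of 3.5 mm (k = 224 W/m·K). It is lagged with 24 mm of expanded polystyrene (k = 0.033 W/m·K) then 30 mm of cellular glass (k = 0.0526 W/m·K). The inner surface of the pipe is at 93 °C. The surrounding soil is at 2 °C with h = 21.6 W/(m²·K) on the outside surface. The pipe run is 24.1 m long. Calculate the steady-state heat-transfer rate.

Q ≈ 1450 W

For a radial system each layer contributes R = ln(r_out/r_in)/(2πkL); films add R = 1/(hA).
R_aluminium pipe wall = ln(118.5/115)/(2π×224×24.1) = 8.839×10^-7 K/W
R_expanded polystyrene = ln(142.5/118.5)/(2π×0.033×24.1) = 0.03691 K/W
R_cellular glass = ln(172.5/142.5)/(2π×0.0526×24.1) = 0.02399 K/W
R_outer film = 1/(h_o·2πr_oL) = 1/(21.6×2π×0.1725×24.1) = 0.001772 K/W
R_total = 0.06267 K/W
Q = ΔT/R_total = 91/0.06267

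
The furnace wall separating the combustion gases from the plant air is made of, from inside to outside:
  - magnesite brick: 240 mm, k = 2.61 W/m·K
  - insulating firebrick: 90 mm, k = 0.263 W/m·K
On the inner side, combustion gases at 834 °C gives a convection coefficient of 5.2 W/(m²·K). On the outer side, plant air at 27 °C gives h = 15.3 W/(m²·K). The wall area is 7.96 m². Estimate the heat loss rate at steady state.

Model the wall as resistances in series:
R_inner film = 1/(h_i·A) = 1/(5.2×7.96) = 0.02416 K/W
R_magnesite brick = L/(kA) = 0.24/(2.61×7.96) = 0.01155 K/W
R_insulating firebrick = L/(kA) = 0.09/(0.263×7.96) = 0.04299 K/W
R_outer film = 1/(h_o·A) = 1/(15.3×7.96) = 0.008211 K/W
R_total = 0.08691 K/W
Q = ΔT / R_total = 807 / 0.08691

Q ≈ 9290 W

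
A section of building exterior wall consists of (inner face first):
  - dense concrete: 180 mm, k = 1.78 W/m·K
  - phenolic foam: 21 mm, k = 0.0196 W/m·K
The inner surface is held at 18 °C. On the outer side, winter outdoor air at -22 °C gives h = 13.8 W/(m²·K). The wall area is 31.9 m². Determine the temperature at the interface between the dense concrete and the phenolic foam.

T ≈ 14.8 °C

Model the wall as resistances in series:
R_dense concrete = L/(kA) = 0.18/(1.78×31.9) = 0.00317 K/W
R_phenolic foam = L/(kA) = 0.021/(0.0196×31.9) = 0.03359 K/W
R_outer film = 1/(h_o·A) = 1/(13.8×31.9) = 0.002272 K/W
R_total = 0.03903 K/W;  Q = ΔT/R_total = 40/0.03903 = 1025 W
T_interface = T_inner − Q·ΣR(inner→interface) = 18 − 1020×0.00317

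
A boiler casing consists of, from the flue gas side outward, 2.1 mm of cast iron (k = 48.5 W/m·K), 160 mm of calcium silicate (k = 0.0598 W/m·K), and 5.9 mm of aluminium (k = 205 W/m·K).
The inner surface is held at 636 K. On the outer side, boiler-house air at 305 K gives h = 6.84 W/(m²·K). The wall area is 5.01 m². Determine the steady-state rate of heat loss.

Q ≈ 588 W

Model the wall as resistances in series:
R_cast iron = L/(kA) = 0.0021/(48.5×5.01) = 8.643×10^-6 K/W
R_calcium silicate = L/(kA) = 0.16/(0.0598×5.01) = 0.534 K/W
R_aluminium = L/(kA) = 0.0059/(205×5.01) = 5.745×10^-6 K/W
R_outer film = 1/(h_o·A) = 1/(6.84×5.01) = 0.02918 K/W
R_total = 0.5632 K/W
Q = ΔT / R_total = 331 / 0.5632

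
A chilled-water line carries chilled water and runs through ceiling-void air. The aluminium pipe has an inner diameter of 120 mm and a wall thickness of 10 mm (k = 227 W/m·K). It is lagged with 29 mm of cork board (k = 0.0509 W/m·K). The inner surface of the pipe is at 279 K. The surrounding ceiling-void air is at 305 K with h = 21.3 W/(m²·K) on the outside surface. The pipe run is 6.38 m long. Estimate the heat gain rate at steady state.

Cylindrical conduction, so R = ln(r₂/r₁)/(2πkL) per layer, in series:
R_aluminium pipe wall = ln(70/60)/(2π×227×6.38) = 1.694×10^-5 K/W
R_cork board = ln(99/70)/(2π×0.0509×6.38) = 0.1699 K/W
R_outer film = 1/(h_o·2πr_oL) = 1/(21.3×2π×0.099×6.38) = 0.01183 K/W
R_total = 0.1817 K/W
Q = ΔT/R_total = 26/0.1817

Q ≈ 143 W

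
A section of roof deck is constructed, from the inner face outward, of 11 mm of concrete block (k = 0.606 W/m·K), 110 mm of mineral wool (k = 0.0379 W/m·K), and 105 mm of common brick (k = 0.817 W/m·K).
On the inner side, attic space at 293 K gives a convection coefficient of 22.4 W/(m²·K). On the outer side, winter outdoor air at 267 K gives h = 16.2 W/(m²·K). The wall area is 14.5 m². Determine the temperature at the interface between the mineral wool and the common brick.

Model the wall as resistances in series:
R_inner film = 1/(h_i·A) = 1/(22.4×14.5) = 0.003079 K/W
R_concrete block = L/(kA) = 0.011/(0.606×14.5) = 0.001252 K/W
R_mineral wool = L/(kA) = 0.11/(0.0379×14.5) = 0.2002 K/W
R_common brick = L/(kA) = 0.105/(0.817×14.5) = 0.008863 K/W
R_outer film = 1/(h_o·A) = 1/(16.2×14.5) = 0.004257 K/W
R_total = 0.2176 K/W;  Q = ΔT/R_total = 26/0.2176 = 119.5 W
T_interface = T_inner − Q·ΣR(inner→interface) = 293 − 119×0.2045

T ≈ 269 K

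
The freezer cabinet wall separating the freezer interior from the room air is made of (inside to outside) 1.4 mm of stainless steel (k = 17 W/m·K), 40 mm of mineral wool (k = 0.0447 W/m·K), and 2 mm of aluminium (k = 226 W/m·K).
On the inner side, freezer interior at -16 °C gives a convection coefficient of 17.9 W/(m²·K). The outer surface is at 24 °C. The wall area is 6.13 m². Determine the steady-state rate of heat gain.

Q ≈ 258 W

Thermal resistances in series:
R_inner film = 1/(h_i·A) = 1/(17.9×6.13) = 0.009114 K/W
R_stainless steel = L/(kA) = 0.0014/(17×6.13) = 1.343×10^-5 K/W
R_mineral wool = L/(kA) = 0.04/(0.0447×6.13) = 0.146 K/W
R_aluminium = L/(kA) = 0.002/(226×6.13) = 1.444×10^-6 K/W
R_total = 0.1551 K/W
Q = ΔT / R_total = 40 / 0.1551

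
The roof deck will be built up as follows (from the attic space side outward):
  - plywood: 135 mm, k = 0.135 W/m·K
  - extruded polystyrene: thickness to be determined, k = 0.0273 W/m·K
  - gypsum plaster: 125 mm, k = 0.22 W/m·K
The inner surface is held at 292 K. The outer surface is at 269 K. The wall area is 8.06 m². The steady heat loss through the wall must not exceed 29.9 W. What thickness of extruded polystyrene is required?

Thermal resistances in series:
R_plywood = L/(kA) = 0.135/(0.135×8.06) = 0.1241 K/W
R_gypsum plaster = L/(kA) = 0.125/(0.22×8.06) = 0.07049 K/W
Sum of the known resistances R_other = 0.1946 K/W
Required total resistance R_tot = ΔT/Q_allow = 23/29.9 = 0.7692 K/W
R_extruded polystyrene = R_tot − R_other = 0.5747 K/W
L = R·k·A = 0.5747×0.0273×8.06

L ≈ 126 mm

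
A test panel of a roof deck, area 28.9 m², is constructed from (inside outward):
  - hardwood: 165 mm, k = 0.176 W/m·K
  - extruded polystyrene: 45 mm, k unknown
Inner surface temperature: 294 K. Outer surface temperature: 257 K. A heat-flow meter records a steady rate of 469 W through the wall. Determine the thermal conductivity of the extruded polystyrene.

k ≈ 0.0335 W/(m·K)

Using the resistance-network approach (series):
R_hardwood = L/(kA) = 0.165/(0.176×28.9) = 0.03244 K/W
Sum of known resistances R_other = 0.03244 K/W
Total R = ΔT/Q = 37/469 = 0.07889 K/W
R_extruded polystyrene = R_total − R_other = 0.04645 K/W
k = L/(R·A) = 0.045/(0.04645×28.9)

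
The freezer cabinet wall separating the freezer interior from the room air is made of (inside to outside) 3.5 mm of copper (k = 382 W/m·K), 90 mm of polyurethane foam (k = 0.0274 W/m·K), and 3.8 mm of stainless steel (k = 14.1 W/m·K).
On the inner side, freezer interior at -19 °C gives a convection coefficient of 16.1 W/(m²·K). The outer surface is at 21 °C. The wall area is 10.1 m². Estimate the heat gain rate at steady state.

Q ≈ 121 W

Treating each layer as a thermal resistance in series:
R_inner film = 1/(h_i·A) = 1/(16.1×10.1) = 0.00615 K/W
R_copper = L/(kA) = 0.0035/(382×10.1) = 9.072×10^-7 K/W
R_polyurethane foam = L/(kA) = 0.09/(0.0274×10.1) = 0.3252 K/W
R_stainless steel = L/(kA) = 0.0038/(14.1×10.1) = 2.668×10^-5 K/W
R_total = 0.3314 K/W
Q = ΔT / R_total = 40 / 0.3314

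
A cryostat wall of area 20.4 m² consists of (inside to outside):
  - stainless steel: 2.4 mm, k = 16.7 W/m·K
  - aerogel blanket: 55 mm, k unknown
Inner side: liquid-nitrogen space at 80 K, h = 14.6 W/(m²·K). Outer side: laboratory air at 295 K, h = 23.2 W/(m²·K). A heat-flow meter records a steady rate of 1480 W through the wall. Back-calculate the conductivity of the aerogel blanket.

k ≈ 0.0193 W/(m·K)

Using the resistance-network approach (series):
R_inner film = 1/(h_i·A) = 1/(14.6×20.4) = 0.003358 K/W
R_stainless steel = L/(kA) = 0.0024/(16.7×20.4) = 7.045×10^-6 K/W
R_outer film = 1/(h_o·A) = 1/(23.2×20.4) = 0.002113 K/W
Sum of known resistances R_other = 0.005477 K/W
Total R = ΔT/Q = 215/1480 = 0.1453 K/W
R_aerogel blanket = R_total − R_other = 0.1398 K/W
k = L/(R·A) = 0.055/(0.1398×20.4)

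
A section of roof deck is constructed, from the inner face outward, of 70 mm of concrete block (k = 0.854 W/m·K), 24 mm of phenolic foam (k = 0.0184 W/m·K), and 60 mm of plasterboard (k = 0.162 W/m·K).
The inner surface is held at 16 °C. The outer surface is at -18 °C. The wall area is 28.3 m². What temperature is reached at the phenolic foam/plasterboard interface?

T ≈ -10.8 °C

Series thermal resistances:
R_concrete block = L/(kA) = 0.07/(0.854×28.3) = 0.002896 K/W
R_phenolic foam = L/(kA) = 0.024/(0.0184×28.3) = 0.04609 K/W
R_plasterboard = L/(kA) = 0.06/(0.162×28.3) = 0.01309 K/W
R_total = 0.06207 K/W;  Q = ΔT/R_total = 34/0.06207 = 547.7 W
T_interface = T_inner − Q·ΣR(inner→interface) = 16 − 548×0.04899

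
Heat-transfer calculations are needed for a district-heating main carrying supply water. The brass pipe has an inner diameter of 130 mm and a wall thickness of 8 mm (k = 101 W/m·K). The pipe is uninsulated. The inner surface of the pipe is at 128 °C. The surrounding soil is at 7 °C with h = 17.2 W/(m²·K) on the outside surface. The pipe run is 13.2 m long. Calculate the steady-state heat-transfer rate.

For a radial system each layer contributes R = ln(r_out/r_in)/(2πkL); films add R = 1/(hA).
R_brass pipe wall = ln(73/65)/(2π×101×13.2) = 1.386×10^-5 K/W
R_outer film = 1/(h_o·2πr_oL) = 1/(17.2×2π×0.073×13.2) = 0.009603 K/W
R_total = 0.009617 K/W
Q = ΔT/R_total = 121/0.009617

Q ≈ 12600 W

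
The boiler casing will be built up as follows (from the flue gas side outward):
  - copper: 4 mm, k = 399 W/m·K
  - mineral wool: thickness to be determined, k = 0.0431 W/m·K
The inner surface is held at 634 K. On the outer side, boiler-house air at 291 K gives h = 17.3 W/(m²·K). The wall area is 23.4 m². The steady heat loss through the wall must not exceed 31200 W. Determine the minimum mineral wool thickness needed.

L ≈ 8.6 mm

Thermal resistances in series:
R_copper = L/(kA) = 0.004/(399×23.4) = 4.284×10^-7 K/W
R_outer film = 1/(h_o·A) = 1/(17.3×23.4) = 0.00247 K/W
Sum of the known resistances R_other = 0.002471 K/W
Required total resistance R_tot = ΔT/Q_allow = 343/31200 = 0.01099 K/W
R_mineral wool = R_tot − R_other = 0.008523 K/W
L = R·k·A = 0.008523×0.0431×23.4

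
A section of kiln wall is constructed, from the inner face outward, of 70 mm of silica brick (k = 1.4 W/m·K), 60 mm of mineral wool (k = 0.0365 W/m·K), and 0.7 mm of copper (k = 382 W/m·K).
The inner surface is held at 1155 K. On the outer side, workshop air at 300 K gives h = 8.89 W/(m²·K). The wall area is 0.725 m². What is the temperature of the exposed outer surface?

T ≈ 353 K

Using the resistance-network approach (series):
R_silica brick = L/(kA) = 0.07/(1.4×0.725) = 0.06897 K/W
R_mineral wool = L/(kA) = 0.06/(0.0365×0.725) = 2.267 K/W
R_copper = L/(kA) = 0.0007/(382×0.725) = 2.528×10^-6 K/W
R_outer film = 1/(h_o·A) = 1/(8.89×0.725) = 0.1552 K/W
R_total = 2.491 K/W;  Q = ΔT/R_total = 855/2.491 = 343.2 W
T_interface = T_inner − Q·ΣR(inner→interface) = 1155 − 343×2.336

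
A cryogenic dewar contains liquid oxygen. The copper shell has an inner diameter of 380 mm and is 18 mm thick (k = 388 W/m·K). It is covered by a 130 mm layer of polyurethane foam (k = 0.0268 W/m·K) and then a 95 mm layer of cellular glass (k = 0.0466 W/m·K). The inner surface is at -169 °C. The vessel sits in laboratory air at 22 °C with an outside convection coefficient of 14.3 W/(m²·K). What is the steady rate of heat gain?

Q ≈ 28.8 W

Spherical conduction: R = (1/r_in − 1/r_out)/(4πk) per layer; series-sum.
R_copper shell = (1/0.19 − 1/0.208)/(4π×388) = 9.341×10^-5 K/W
R_polyurethane foam = (1/0.208 − 1/0.338)/(4π×0.0268) = 5.491 K/W
R_cellular glass = (1/0.338 − 1/0.433)/(4π×0.0466) = 1.108 K/W
R_outer film = 1/(h·4πr_o²) = 1/(14.3×4π×0.433²) = 0.02968 K/W
R_total = 6.629 K/W
Q = ΔT/R_total = 191/6.629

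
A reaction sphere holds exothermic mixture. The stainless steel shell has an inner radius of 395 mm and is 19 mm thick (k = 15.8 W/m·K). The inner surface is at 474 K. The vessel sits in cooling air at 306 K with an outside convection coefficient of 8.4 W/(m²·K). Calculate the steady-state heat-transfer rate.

Q ≈ 3010 W

Spherical conduction: R = (1/r_in − 1/r_out)/(4πk) per layer; series-sum.
R_stainless steel shell = (1/0.395 − 1/0.414)/(4π×15.8) = 5.852×10^-4 K/W
R_outer film = 1/(h·4πr_o²) = 1/(8.4×4π×0.414²) = 0.05527 K/W
R_total = 0.05586 K/W
Q = ΔT/R_total = 168/0.05586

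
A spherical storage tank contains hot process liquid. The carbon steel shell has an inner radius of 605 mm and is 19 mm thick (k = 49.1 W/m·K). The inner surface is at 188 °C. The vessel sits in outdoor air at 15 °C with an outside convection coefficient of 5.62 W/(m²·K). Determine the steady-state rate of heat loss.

Q ≈ 4750 W

Spherical conduction: R = (1/r_in − 1/r_out)/(4πk) per layer; series-sum.
R_carbon steel shell = (1/0.605 − 1/0.624)/(4π×49.1) = 8.157×10^-5 K/W
R_outer film = 1/(h·4πr_o²) = 1/(5.62×4π×0.624²) = 0.03637 K/W
R_total = 0.03645 K/W
Q = ΔT/R_total = 173/0.03645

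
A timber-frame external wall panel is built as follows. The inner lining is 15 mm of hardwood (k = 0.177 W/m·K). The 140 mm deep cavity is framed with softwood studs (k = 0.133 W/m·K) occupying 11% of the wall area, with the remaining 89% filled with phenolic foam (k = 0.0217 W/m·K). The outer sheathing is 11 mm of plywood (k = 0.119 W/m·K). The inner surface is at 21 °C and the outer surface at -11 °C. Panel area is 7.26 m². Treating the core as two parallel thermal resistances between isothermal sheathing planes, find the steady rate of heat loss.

Sheathing layers in series; stud and cavity paths in parallel between them.
R_inner = 0.015/(0.177×7.26) = 0.01167 K/W
R_stud  = 0.14/(0.133×0.11×7.26) = 1.318 K/W
R_cav   = 0.14/(0.0217×0.89×7.26) = 0.9985 K/W
1/R_core = 1/R_stud + 1/R_cav → R_core = 0.5681 K/W
R_outer = 0.011/(0.119×7.26) = 0.01273 K/W
R_total = 0.5925 K/W
Q = ΔT/R_total = 32/0.5925

Q ≈ 54 W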